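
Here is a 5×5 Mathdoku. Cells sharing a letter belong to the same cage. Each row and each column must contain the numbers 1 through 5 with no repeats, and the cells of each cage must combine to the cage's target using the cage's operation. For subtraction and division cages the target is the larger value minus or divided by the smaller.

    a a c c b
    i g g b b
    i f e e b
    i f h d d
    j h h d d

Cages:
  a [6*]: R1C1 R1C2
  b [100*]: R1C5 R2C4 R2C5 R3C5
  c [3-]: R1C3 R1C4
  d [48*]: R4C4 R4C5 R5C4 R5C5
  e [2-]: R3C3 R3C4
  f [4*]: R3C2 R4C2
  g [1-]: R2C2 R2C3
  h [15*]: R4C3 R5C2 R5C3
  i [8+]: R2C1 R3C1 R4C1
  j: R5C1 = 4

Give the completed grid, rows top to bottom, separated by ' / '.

3 2 4 1 5 / 1 3 2 5 4 / 2 4 5 3 1 / 5 1 3 4 2 / 4 5 1 2 3

Cage b needs product 100, so R2C4 = 5.
Cage j is a single given cell, leaving R5C1 = 4.
The only place for 3 in row 4 is R4C3.
In row 2, 3 can only go at R2C2, so R2C2 = 3.
Cage a needs two cells with product 6; hence R1C1 = 3.
3 is placed in column 2; hence R1C2 = 2.
In row 1, 5 can only go at R1C5, so R1C5 = 5.
The only place for 3 in row 3 is R3C4.
Cage d needs product 48, so R4C4 = 4.
The 4 cells of cage d must have product 48, so R4C5 = 2.
Column 4 already has 3, so R5C4 = 2.
The 4 cells of cage d must have product 48, so R5C5 = 3.
Cage c's pair has difference 3, so R1C3 = 4.
Column 4 now contains 4; hence R1C4 = 1.
Column 3 now contains 4, which forces R2C3 = 2.
Cage f's pair has product 4, which forces R3C2 = 4.
4 is placed in row 3, so R3C5 = 1.
Row 4 already has 4, which forces R4C2 = 1.
Column 2 already has 1, which forces R5C2 = 5.
Row 5 already has 5, so R5C3 = 1.
Row 2 already has 2, which forces R2C1 = 1.
1 is placed in column 5, so R2C5 = 4.
The 3 cells of cage i must have sum 8, which forces R3C1 = 2.
Row 3 now contains 1; hence R3C3 = 5.
1 is placed in row 4; hence R4C1 = 5.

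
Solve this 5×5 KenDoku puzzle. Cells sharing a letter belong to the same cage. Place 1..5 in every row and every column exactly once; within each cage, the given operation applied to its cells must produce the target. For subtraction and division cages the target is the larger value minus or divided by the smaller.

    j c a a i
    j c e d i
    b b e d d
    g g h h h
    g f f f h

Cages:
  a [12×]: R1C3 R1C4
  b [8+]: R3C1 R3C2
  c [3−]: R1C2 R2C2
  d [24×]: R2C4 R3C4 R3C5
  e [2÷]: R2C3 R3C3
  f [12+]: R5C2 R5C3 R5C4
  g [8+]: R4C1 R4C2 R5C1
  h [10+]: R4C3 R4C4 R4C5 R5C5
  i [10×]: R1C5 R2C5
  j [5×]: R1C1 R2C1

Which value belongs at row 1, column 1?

In row 2, 3 can only go at R2C4, so R2C4 = 3.
The two cells of cage a must have product 12; hence R1C3 = 3.
Column 4 already has 3; hence R1C4 = 4.
4 is placed in column 4; hence R3C4 = 2.
2 is placed in row 3, leaving R3C5 = 4.
4 is placed in column 4, so R5C4 = 5.
Cage e's pair has quotient 2, leaving R2C3 = 2.
Row 2 now contains 2, which forces R2C5 = 5.
Row 3 already has 4, so R3C3 = 1.
Column 4 already has 5; hence R4C4 = 1.
Cage f needs sum 12; hence R5C2 = 3.
5 is placed in row 5, which forces R5C3 = 4.
The two cells of cage j must have product 5, so R1C1 = 5.
Cage c's pair has difference 3, so R1C2 = 1.
Column 5 now contains 5, which forces R1C5 = 2.
Row 2 already has 5, leaving R2C1 = 1.
Row 2 already has 5, leaving R2C2 = 4.
The two cells of cage b must have sum 8, leaving R3C1 = 3.
Column 2 already has 3; hence R3C2 = 5.
Column 2 already has 5, leaving R4C2 = 2.
Column 3 now contains 4, leaving R4C3 = 5.
Cage h has sum 10, leaving R4C5 = 3.
Column 1 now contains 1, so R5C1 = 2.
Cage h has sum 10, which forces R5C5 = 1.
2 is placed in row 4; hence R4C1 = 4.
Completed grid: 5 1 3 4 2 / 1 4 2 3 5 / 3 5 1 2 4 / 4 2 5 1 3 / 2 3 4 5 1.

5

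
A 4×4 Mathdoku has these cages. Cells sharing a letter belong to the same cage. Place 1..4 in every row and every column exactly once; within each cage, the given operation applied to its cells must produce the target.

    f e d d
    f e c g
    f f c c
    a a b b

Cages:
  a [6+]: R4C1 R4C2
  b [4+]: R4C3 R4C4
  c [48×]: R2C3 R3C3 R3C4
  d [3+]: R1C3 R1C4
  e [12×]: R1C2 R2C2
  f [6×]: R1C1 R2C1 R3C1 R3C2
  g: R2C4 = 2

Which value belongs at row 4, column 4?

3

The 3 cells of cage c must have product 48, which forces R2C3 = 4.
G is a freebie, leaving R2C4 = 2.
The 4 cells of cage f must have product 6, leaving R3C2 = 1.
Cage c has product 48, which forces R3C3 = 3.
The 3 cells of cage c must have product 48, so R3C4 = 4.
Column 3 already has 3, leaving R4C3 = 1.
1 is placed in row 4, leaving R4C4 = 3.
The two cells of cage e must have product 12, leaving R1C2 = 4.
Column 3 already has 1, leaving R1C3 = 2.
2 is placed in column 4, which forces R1C4 = 1.
4 is placed in row 2, which forces R2C2 = 3.
Row 3 already has 3, leaving R3C1 = 2.
Column 1 already has 2, which forces R4C1 = 4.
Column 2 now contains 4, so R4C2 = 2.
Row 1 now contains 1, so R1C1 = 3.
3 is placed in row 2, leaving R2C1 = 1.
The full grid is 3 4 2 1 / 1 3 4 2 / 2 1 3 4 / 4 2 1 3.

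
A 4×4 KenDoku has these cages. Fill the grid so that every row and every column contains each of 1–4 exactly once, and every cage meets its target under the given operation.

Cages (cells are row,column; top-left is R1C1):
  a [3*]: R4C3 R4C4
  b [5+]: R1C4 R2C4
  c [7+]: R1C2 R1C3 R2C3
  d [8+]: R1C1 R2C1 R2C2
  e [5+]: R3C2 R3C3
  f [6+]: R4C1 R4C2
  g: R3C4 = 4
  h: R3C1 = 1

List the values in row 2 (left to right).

Cage h is a single given cell, which forces R3C1 = 1.
Cage g is a single given cell; hence R3C4 = 4.
Column 4 needs a 1, and only R4C4 is open for it.
Row 4 already has 1; hence R4C3 = 3.
The two cells of cage e must have sum 5; hence R3C2 = 3.
Column 3 now contains 3, leaving R3C3 = 2.
Cage c has sum 7, which forces R1C2 = 2.
Row 1 now contains 2, which forces R1C4 = 3.
2 is placed in column 2, so R2C2 = 1.
Row 2 now contains 1; hence R2C3 = 4.
Column 4 already has 3, which forces R2C4 = 2.
2 is placed in column 2; hence R4C2 = 4.
3 is placed in row 1, leaving R1C1 = 4.
4 is placed in column 3, which forces R1C3 = 1.
Row 2 now contains 4, leaving R2C1 = 3.
Row 4 already has 4, so R4C1 = 2.
The full grid is 4 2 1 3 / 3 1 4 2 / 1 3 2 4 / 2 4 3 1.

3 1 4 2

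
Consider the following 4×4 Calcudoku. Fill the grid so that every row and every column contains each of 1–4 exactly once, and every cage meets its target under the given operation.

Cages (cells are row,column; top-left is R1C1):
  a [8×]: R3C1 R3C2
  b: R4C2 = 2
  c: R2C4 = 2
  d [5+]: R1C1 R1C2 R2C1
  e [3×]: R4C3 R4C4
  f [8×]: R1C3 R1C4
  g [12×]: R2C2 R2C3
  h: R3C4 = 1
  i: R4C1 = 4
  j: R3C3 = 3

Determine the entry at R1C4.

4

Cage c is a single given cell; hence R2C4 = 2.
Cage j is a single given cell, which forces R3C3 = 3.
Cage h is a single given cell, so R3C4 = 1.
I is a freebie, so R4C1 = 4.
Cage b is given; hence R4C2 = 2.
Column 3 now contains 3, leaving R4C3 = 1.
Column 4 now contains 1, so R4C4 = 3.
Cage d needs sum 5, leaving R1C1 = 3.
2 is placed in column 2, so R1C2 = 1.
Cage f's pair has product 8, so R1C3 = 2.
2 is placed in column 4; hence R1C4 = 4.
Row 2 already has 2, which forces R2C1 = 1.
Cage g needs two cells with product 12, which forces R2C2 = 3.
Column 3 now contains 3, which forces R2C3 = 4.
Column 1 already has 4, so R3C1 = 2.
2 is placed in column 2, so R3C2 = 4.
The full grid is 3 1 2 4 / 1 3 4 2 / 2 4 3 1 / 4 2 1 3.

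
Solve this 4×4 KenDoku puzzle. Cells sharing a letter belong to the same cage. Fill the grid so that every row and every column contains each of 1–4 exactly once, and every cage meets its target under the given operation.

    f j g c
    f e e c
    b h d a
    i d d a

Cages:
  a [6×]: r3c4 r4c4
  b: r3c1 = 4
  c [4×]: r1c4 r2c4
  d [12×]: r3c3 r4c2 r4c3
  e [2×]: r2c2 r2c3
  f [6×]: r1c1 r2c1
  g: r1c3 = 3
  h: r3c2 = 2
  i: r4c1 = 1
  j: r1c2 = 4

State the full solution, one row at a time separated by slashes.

2 4 3 1 / 3 1 2 4 / 4 2 1 3 / 1 3 4 2

Cage j is a single given cell; hence r1c2 = 4.
G is a freebie, leaving r1c3 = 3.
4 is placed in row 1, leaving r1c4 = 1.
Column 4 now contains 1, so r2c4 = 4.
Cage b is a single given cell, leaving r3c1 = 4.
Cage h is a single given cell, so r3c2 = 2.
Row 3 now contains 2, so r3c3 = 1.
Row 3 now contains 2, leaving r3c4 = 3.
Cage i is a single given cell, which forces r4c1 = 1.
Row 4 already has 1, which forces r4c2 = 3.
Column 3 already has 1, leaving r4c3 = 4.
3 is placed in column 4; hence r4c4 = 2.
3 is placed in row 1; hence r1c1 = 2.
The two cells of cage f must have product 6, which forces r2c1 = 3.
Column 2 now contains 2, which forces r2c2 = 1.
Column 3 already has 1, which forces r2c3 = 2.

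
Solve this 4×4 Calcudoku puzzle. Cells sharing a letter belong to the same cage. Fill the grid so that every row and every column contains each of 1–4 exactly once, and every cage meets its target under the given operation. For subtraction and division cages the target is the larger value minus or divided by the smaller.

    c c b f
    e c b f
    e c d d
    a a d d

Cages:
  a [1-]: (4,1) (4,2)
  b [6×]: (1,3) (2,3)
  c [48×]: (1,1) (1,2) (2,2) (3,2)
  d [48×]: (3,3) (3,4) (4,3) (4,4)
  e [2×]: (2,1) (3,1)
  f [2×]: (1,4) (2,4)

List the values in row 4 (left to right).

3 2 1 4

Row 2 needs a 4, and only (2,2) is open for it.
In row 1, 4 can only go at (1,1), so (1,1) = 4.
Row 2 needs a 3, and only (2,3) is open for it.
Column 3 now contains 3; hence (1,3) = 2.
Row 1 now contains 2; hence (1,4) = 1.
1 is placed in column 4; hence (2,4) = 2.
Row 1 already has 1, so (1,2) = 3.
2 is placed in row 2; hence (2,1) = 1.
Cage e needs two cells with product 2, so (3,1) = 2.
The 4 cells of cage c must have product 48, so (3,2) = 1.
Row 3 now contains 1, leaving (3,3) = 4.
4 is placed in row 3, which forces (3,4) = 3.
2 is placed in column 1, leaving (4,1) = 3.
Column 2 now contains 1; hence (4,2) = 2.
4 is placed in column 3, which forces (4,3) = 1.
Column 4 now contains 3, so (4,4) = 4.
The full grid is 4 3 2 1 / 1 4 3 2 / 2 1 4 3 / 3 2 1 4.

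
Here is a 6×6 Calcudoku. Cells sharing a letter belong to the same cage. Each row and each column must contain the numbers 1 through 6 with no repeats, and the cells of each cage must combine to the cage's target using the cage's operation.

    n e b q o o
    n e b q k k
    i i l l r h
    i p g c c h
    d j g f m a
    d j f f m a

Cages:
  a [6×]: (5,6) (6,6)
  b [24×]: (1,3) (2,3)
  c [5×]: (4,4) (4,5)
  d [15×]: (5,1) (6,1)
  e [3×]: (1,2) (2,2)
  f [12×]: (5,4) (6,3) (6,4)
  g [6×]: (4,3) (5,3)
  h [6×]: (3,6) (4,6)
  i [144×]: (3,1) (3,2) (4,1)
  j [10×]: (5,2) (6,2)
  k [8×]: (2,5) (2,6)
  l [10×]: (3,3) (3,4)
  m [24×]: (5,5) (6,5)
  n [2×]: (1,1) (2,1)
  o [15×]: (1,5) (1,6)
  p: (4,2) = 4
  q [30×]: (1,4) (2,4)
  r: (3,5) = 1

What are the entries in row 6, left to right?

Cage i needs product 144, so (3,1) = 4.
Cage i needs product 144, which forces (3,2) = 6.
R is a freebie, which forces (3,5) = 1.
The 3 cells of cage i must have product 144, leaving (4,1) = 6.
Cage p is a single given cell, leaving (4,2) = 4.
Column 5 already has 1; hence (4,5) = 5.
5 is placed in column 5, leaving (1,5) = 3.
Cage o needs two cells with product 15, so (1,6) = 5.
Row 4 already has 5, leaving (4,4) = 1.
Row 1 now contains 3, leaving (1,2) = 1.
Row 1 already has 5, which forces (1,4) = 6.
Cage e needs two cells with product 3; hence (2,2) = 3.
Cage q's pair has product 30; hence (2,4) = 5.
Column 4 now contains 5; hence (3,4) = 2.
Row 3 now contains 2, leaving (3,6) = 3.
3 is placed in column 6, which forces (4,6) = 2.
1 is placed in row 1, which forces (1,1) = 2.
Row 1 now contains 6, leaving (1,3) = 4.
Cage n needs two cells with product 2, which forces (2,1) = 1.
The two cells of cage b must have product 24, leaving (2,3) = 6.
Cage k needs two cells with product 8, so (2,5) = 2.
Column 6 now contains 2, which forces (2,6) = 4.
Row 3 now contains 2, which forces (3,3) = 5.
Row 4 now contains 2, which forces (4,3) = 3.
Cage g's pair has product 6, leaving (5,3) = 2.
Cage f has product 12, which forces (6,3) = 1.
Row 6 already has 1, leaving (6,6) = 6.
2 is placed in row 5, leaving (5,2) = 5.
Cage m's pair has product 24; hence (5,5) = 6.
6 is placed in column 6; hence (5,6) = 1.
Cage j's pair has product 10, which forces (6,2) = 2.
Row 6 already has 6; hence (6,5) = 4.
Row 5 now contains 5, which forces (5,1) = 3.
The 3 cells of cage f must have product 12, so (5,4) = 4.
Cage d's pair has product 15, so (6,1) = 5.
4 is placed in row 6, which forces (6,4) = 3.
Completed grid: 2 1 4 6 3 5 / 1 3 6 5 2 4 / 4 6 5 2 1 3 / 6 4 3 1 5 2 / 3 5 2 4 6 1 / 5 2 1 3 4 6.

5 2 1 3 4 6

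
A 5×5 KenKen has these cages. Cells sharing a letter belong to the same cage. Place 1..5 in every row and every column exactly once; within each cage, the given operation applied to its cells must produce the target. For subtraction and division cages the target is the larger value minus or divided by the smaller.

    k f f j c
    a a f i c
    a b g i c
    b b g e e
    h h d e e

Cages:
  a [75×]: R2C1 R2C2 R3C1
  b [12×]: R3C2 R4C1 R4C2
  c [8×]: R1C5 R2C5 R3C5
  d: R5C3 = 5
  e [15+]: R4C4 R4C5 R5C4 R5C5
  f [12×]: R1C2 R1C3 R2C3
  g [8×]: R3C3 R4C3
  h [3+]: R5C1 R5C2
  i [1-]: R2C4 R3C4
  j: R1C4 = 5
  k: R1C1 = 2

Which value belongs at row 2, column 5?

4

K is a freebie, leaving R1C1 = 2.
J is a freebie; hence R1C4 = 5.
Cage a has product 75, so R2C1 = 3.
The 3 cells of cage a must have product 75, so R2C2 = 5.
Cage a has product 75, which forces R3C1 = 5.
2 is placed in column 1, leaving R5C1 = 1.
Row 5 now contains 1, which forces R5C2 = 2.
Cage d is given; hence R5C3 = 5.
1 is placed in column 1, so R4C1 = 4.
4 is placed in row 4; hence R4C3 = 2.
The 4 cells of cage e must have sum 15; hence R4C4 = 3.
The 4 cells of cage e must have sum 15; hence R4C5 = 5.
Cage e needs sum 15, leaving R5C4 = 4.
Cage e needs sum 15; hence R5C5 = 3.
The 3 cells of cage b must have product 12; hence R3C2 = 3.
Column 3 already has 2, so R3C3 = 4.
Row 4 already has 3, so R4C2 = 1.
Column 2 now contains 1, leaving R1C2 = 4.
Cage f needs product 12, so R1C3 = 3.
Row 1 now contains 4, leaving R1C5 = 1.
4 is placed in column 3, leaving R2C3 = 1.
Row 2 already has 1, leaving R2C4 = 2.
Row 2 already has 2, which forces R2C5 = 4.
Column 4 already has 2; hence R3C4 = 1.
1 is placed in column 5; hence R3C5 = 2.
The full grid is 2 4 3 5 1 / 3 5 1 2 4 / 5 3 4 1 2 / 4 1 2 3 5 / 1 2 5 4 3.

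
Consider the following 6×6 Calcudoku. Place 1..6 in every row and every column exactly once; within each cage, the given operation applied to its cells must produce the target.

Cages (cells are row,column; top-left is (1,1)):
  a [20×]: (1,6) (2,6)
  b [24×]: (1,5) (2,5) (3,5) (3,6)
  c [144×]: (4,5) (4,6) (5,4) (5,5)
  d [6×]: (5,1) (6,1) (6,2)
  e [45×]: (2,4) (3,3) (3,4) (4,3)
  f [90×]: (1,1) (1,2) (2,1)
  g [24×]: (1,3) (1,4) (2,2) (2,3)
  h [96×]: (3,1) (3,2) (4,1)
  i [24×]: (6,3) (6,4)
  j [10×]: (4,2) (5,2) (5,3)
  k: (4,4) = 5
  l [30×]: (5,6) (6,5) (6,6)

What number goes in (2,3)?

6

Cage h has product 96, so (3,1) = 6.
Cage h has product 96, which forces (3,2) = 4.
Cage h needs product 96, leaving (4,1) = 4.
Cage k is a single given cell; hence (4,4) = 5.
The 3 cells of cage f must have product 90, so (1,2) = 6.
Cage e has product 45, leaving (3,3) = 5.
Cage e has product 45, leaving (4,3) = 3.
Cage j needs product 10, which forces (5,2) = 5.
The only place for 5 in column 5 is (6,5).
The 3 cells of cage d must have product 6, so (6,2) = 3.
The 4 cells of cage g must have product 24, leaving (1,3) = 1.
Cage g has product 24; hence (2,3) = 6.
Column 3 already has 1, so (5,3) = 2.
Column 3 now contains 6, which forces (6,3) = 4.
Row 6 already has 4, which forces (6,4) = 6.
The 3 cells of cage j must have product 10, so (4,2) = 1.
Row 5 now contains 2, so (5,1) = 1.
Column 4 already has 6, leaving (5,4) = 4.
Cage d has product 6; hence (6,1) = 2.
2 is placed in row 6, so (6,6) = 1.
Column 4 already has 4; hence (1,4) = 2.
Column 2 already has 1, which forces (2,2) = 2.
The 4 cells of cage c must have product 144; hence (5,5) = 3.
The 3 cells of cage l must have product 30; hence (5,6) = 6.
Column 5 now contains 3, which forces (1,5) = 4.
Row 1 now contains 4, which forces (1,6) = 5.
Cage b has product 24; hence (2,5) = 1.
Column 6 now contains 5, leaving (2,6) = 4.
Cage b needs product 24, so (3,5) = 2.
Cage b has product 24, which forces (3,6) = 3.
Cage c has product 144, so (4,5) = 6.
Column 6 already has 6, so (4,6) = 2.
Row 1 now contains 5, which forces (1,1) = 3.
Cage f needs product 90, so (2,1) = 5.
Row 2 already has 1, so (2,4) = 3.
3 is placed in row 3, which forces (3,4) = 1.
Completed grid: 3 6 1 2 4 5 / 5 2 6 3 1 4 / 6 4 5 1 2 3 / 4 1 3 5 6 2 / 1 5 2 4 3 6 / 2 3 4 6 5 1.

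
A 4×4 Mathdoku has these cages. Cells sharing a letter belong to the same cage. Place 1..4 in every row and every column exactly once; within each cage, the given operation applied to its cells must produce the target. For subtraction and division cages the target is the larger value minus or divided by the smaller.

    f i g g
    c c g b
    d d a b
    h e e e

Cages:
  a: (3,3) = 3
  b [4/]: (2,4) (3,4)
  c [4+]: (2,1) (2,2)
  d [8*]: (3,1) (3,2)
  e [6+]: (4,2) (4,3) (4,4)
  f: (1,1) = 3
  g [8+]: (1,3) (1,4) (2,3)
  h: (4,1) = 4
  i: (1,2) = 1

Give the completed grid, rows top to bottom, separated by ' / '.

Cage f is a single given cell, so (1,1) = 3.
I is a freebie, leaving (1,2) = 1.
Column 1 already has 3, which forces (2,1) = 1.
Column 2 already has 1, leaving (2,2) = 3.
1 is placed in row 2; hence (2,4) = 4.
A is a freebie, so (3,3) = 3.
Column 4 now contains 4, leaving (3,4) = 1.
H is a freebie, leaving (4,1) = 4.
3 is placed in column 2, leaving (4,2) = 2.
Row 4 already has 2, leaving (4,3) = 1.
Row 4 already has 2, leaving (4,4) = 3.
The 3 cells of cage g must have sum 8, so (1,3) = 4.
Column 4 now contains 4, so (1,4) = 2.
Row 2 now contains 4; hence (2,3) = 2.
Column 1 now contains 4; hence (3,1) = 2.
Column 2 already has 2, so (3,2) = 4.

3 1 4 2 / 1 3 2 4 / 2 4 3 1 / 4 2 1 3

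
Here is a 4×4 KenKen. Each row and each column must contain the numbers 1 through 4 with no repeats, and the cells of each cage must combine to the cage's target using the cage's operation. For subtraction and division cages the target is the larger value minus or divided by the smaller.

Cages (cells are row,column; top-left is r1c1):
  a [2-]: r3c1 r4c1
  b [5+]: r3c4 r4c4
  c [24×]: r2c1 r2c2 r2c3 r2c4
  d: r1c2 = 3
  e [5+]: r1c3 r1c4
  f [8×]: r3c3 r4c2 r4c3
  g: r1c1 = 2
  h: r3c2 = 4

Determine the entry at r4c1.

Cage g is given, so r1c1 = 2.
Cage d is a single given cell; hence r1c2 = 3.
Cage h is a single given cell, so r3c2 = 4.
Cage f needs product 8; hence r4c3 = 4.
4 is placed in column 3; hence r1c3 = 1.
Cage e's pair has sum 5, which forces r1c4 = 4.
Column 3 now contains 1; hence r3c3 = 2.
2 is placed in row 3, which forces r3c4 = 3.
3 is placed in column 4, so r4c4 = 2.
The 4 cells of cage c must have product 24; hence r2c1 = 4.
The 4 cells of cage c must have product 24, leaving r2c2 = 2.
Column 3 already has 2, which forces r2c3 = 3.
Column 4 now contains 2, which forces r2c4 = 1.
3 is placed in row 3, which forces r3c1 = 1.
Cage a's pair has difference 2; hence r4c1 = 3.
Row 4 now contains 2, which forces r4c2 = 1.
Completed grid: 2 3 1 4 / 4 2 3 1 / 1 4 2 3 / 3 1 4 2.

3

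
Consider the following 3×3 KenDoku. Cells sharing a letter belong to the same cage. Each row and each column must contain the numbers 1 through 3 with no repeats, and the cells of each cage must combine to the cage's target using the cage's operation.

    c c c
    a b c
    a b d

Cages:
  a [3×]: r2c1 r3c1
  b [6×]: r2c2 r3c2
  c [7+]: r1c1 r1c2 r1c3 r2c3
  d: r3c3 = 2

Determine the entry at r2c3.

The 4 cells of cage c must have sum 7; hence r2c3 = 1.
D is a freebie, which forces r3c3 = 2.
Column 3 now contains 2; hence r1c3 = 3.
Row 2 already has 1, leaving r2c1 = 3.
The two cells of cage b must have product 6; hence r2c2 = 2.
Cage a needs two cells with product 3, leaving r3c1 = 1.
Row 3 already has 2, which forces r3c2 = 3.
Column 1 now contains 1, leaving r1c1 = 2.
Column 2 now contains 2, so r1c2 = 1.
Completed grid: 2 1 3 / 3 2 1 / 1 3 2.

1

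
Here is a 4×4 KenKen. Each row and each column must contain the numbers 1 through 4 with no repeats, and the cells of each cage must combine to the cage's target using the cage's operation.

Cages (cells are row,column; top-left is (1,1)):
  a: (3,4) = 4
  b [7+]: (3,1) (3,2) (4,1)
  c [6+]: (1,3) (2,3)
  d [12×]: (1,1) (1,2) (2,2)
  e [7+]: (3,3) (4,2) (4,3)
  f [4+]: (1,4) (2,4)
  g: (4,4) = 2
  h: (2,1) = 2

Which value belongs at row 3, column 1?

1

Cage h is given; hence (2,1) = 2.
Row 2 now contains 2; hence (2,3) = 4.
Cage a is given, which forces (3,4) = 4.
G is a freebie, leaving (4,4) = 2.
4 is placed in column 3, which forces (1,3) = 2.
Cage b has sum 7, which forces (3,1) = 1.
2 is placed in column 3, which forces (3,3) = 3.
The 3 cells of cage e must have sum 7; hence (4,3) = 1.
Row 3 now contains 3, which forces (3,2) = 2.
The 3 cells of cage b must have sum 7, which forces (4,1) = 4.
The 3 cells of cage e must have sum 7, so (4,2) = 3.
Column 1 already has 4, leaving (1,1) = 3.
Cage d needs product 12, so (1,2) = 4.
Row 1 already has 3, so (1,4) = 1.
Column 2 now contains 3; hence (2,2) = 1.
1 is placed in column 4, which forces (2,4) = 3.
Filled in: 3 4 2 1 / 2 1 4 3 / 1 2 3 4 / 4 3 1 2.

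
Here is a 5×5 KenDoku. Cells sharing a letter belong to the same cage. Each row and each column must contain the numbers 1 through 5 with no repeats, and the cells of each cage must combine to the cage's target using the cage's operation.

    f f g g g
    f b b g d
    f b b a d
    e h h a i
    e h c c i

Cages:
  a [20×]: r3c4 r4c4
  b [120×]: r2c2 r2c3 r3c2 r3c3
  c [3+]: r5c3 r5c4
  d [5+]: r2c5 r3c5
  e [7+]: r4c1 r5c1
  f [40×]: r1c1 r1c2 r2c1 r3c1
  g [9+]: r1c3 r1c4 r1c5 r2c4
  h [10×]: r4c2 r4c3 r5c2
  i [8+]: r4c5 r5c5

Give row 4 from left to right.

The only place for 4 in row 5 is r5c1.
Cage f has product 40, so r1c2 = 4.
The two cells of cage e must have sum 7, leaving r4c1 = 3.
Row 4 now contains 3, leaving r4c5 = 5.
5 is placed in column 5, so r5c5 = 3.
The two cells of cage a must have product 20, leaving r3c4 = 5.
Row 4 now contains 5; hence r4c4 = 4.
Cage h has product 10, so r5c2 = 5.
Cage b needs product 120, leaving r2c3 = 5.
Cage b needs product 120; hence r3c3 = 4.
Row 3 now contains 4, so r3c5 = 1.
The 4 cells of cage f must have product 40, which forces r1c1 = 5.
Column 3 now contains 5, which forces r1c3 = 3.
Cage g has sum 9, so r1c4 = 1.
Column 5 now contains 1, which forces r1c5 = 2.
Cage f has product 40, which forces r2c1 = 1.
The 4 cells of cage g must have sum 9, which forces r2c4 = 3.
Column 5 now contains 1, which forces r2c5 = 4.
Row 3 already has 1, leaving r3c1 = 2.
2 is placed in row 3, leaving r3c2 = 3.
1 is placed in column 4; hence r5c4 = 2.
3 is placed in row 2; hence r2c2 = 2.
Column 2 already has 2; hence r4c2 = 1.
Row 4 already has 1; hence r4c3 = 2.
Row 5 already has 2, which forces r5c3 = 1.
Completed grid: 5 4 3 1 2 / 1 2 5 3 4 / 2 3 4 5 1 / 3 1 2 4 5 / 4 5 1 2 3.

3 1 2 4 5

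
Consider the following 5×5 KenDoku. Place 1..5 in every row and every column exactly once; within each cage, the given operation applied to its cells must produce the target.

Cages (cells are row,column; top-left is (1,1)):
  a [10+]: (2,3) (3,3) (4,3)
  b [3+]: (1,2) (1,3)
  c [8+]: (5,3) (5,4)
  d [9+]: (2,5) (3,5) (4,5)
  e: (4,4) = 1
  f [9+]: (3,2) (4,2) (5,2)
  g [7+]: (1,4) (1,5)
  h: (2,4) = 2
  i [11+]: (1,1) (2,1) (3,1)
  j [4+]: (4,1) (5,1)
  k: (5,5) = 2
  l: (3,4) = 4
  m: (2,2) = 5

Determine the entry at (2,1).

Cage m is given, which forces (2,2) = 5.
H is a freebie, leaving (2,4) = 2.
Cage l is a single given cell, which forces (3,4) = 4.
E is a freebie, leaving (4,4) = 1.
K is a freebie, leaving (5,5) = 2.
Cage g needs two cells with sum 7; hence (1,4) = 3.
Cage g needs two cells with sum 7; hence (1,5) = 4.
Row 2 already has 2; hence (2,1) = 4.
Row 4 now contains 1, which forces (4,1) = 3.
3 is placed in row 4; hence (4,5) = 5.
The two cells of cage j must have sum 4; hence (5,1) = 1.
3 is placed in column 4, leaving (5,4) = 5.
Cage a has sum 10, which forces (3,3) = 5.
Row 5 already has 5, leaving (5,3) = 3.
The 3 cells of cage i must have sum 11; hence (1,1) = 5.
Column 3 now contains 3, which forces (2,3) = 1.
1 is placed in row 2, so (2,5) = 3.
Row 3 already has 5; hence (3,1) = 2.
Cage f needs sum 9; hence (3,2) = 3.
3 is placed in column 5, leaving (3,5) = 1.
Cage f has sum 9, so (4,2) = 2.
Cage a has sum 10, which forces (4,3) = 4.
3 is placed in row 5, which forces (5,2) = 4.
Column 2 already has 2, which forces (1,2) = 1.
Column 3 now contains 1, so (1,3) = 2.
The full grid is 5 1 2 3 4 / 4 5 1 2 3 / 2 3 5 4 1 / 3 2 4 1 5 / 1 4 3 5 2.

4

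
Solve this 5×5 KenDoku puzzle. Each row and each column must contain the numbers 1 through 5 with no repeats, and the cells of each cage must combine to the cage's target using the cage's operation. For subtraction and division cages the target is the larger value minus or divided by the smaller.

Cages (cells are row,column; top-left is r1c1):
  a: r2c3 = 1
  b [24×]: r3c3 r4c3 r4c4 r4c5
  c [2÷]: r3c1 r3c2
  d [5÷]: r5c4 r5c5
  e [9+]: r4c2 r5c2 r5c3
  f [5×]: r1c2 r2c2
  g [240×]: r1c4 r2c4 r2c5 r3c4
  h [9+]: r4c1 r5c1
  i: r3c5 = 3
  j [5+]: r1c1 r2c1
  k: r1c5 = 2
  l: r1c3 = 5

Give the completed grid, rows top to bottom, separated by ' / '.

3 1 5 4 2 / 2 5 1 3 4 / 1 2 4 5 3 / 5 4 3 2 1 / 4 3 2 1 5

L is a freebie, leaving r1c3 = 5.
Cage k is a single given cell, leaving r1c5 = 2.
A is a freebie, which forces r2c3 = 1.
The 4 cells of cage g must have product 240, leaving r2c5 = 4.
Cage i is given, leaving r3c5 = 3.
Column 5 now contains 3; hence r4c5 = 1.
1 is placed in column 5, so r5c5 = 5.
The two cells of cage j must have sum 5; hence r1c1 = 3.
Row 1 already has 5; hence r1c2 = 1.
3 is placed in row 1, which forces r1c4 = 4.
Cage j needs two cells with sum 5; hence r2c1 = 2.
Row 2 already has 1, so r2c2 = 5.
Row 2 now contains 5, which forces r2c4 = 3.
4 is placed in column 4; hence r3c4 = 5.
Cage h needs two cells with sum 9; hence r4c1 = 5.
Column 4 already has 3, which forces r4c4 = 2.
Row 5 now contains 5, so r5c1 = 4.
Row 5 now contains 5, leaving r5c4 = 1.
Column 1 already has 4; hence r3c1 = 1.
The two cells of cage c must have quotient 2; hence r3c2 = 2.
The 4 cells of cage b must have product 24, which forces r3c3 = 4.
Cage e needs sum 9; hence r4c2 = 4.
Cage b needs product 24, so r4c3 = 3.
Column 2 now contains 2, leaving r5c2 = 3.
Column 3 already has 3, leaving r5c3 = 2.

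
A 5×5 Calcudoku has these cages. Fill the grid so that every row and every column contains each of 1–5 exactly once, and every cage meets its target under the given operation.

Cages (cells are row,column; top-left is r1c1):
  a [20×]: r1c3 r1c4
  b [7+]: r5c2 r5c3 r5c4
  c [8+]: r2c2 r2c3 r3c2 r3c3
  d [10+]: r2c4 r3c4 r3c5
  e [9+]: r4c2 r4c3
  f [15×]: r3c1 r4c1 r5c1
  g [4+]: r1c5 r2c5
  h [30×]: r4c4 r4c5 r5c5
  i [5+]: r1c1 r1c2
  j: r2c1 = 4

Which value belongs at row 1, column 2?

3

Cage j is a single given cell, so r2c1 = 4.
Row 2 needs a 5, and only r2c4 is open for it.
Cage a needs two cells with product 20, which forces r1c3 = 5.
Column 4 now contains 5; hence r1c4 = 4.
Column 3 already has 5, which forces r4c3 = 4.
Row 4 now contains 4; hence r4c2 = 5.
Cage b needs sum 7, which forces r5c2 = 4.
Cage h needs product 30, which forces r5c5 = 5.
Cage f needs product 15, leaving r3c1 = 5.
In row 1, 1 can only go at r1c5, so r1c5 = 1.
1 is placed in column 5; hence r2c5 = 3.
3 is placed in column 5, so r4c5 = 2.
Cage d needs sum 10, leaving r3c4 = 1.
Column 5 now contains 2, so r3c5 = 4.
2 is placed in row 4, leaving r4c4 = 3.
Column 4 now contains 1, so r5c4 = 2.
Row 4 now contains 3, which forces r4c1 = 1.
The 3 cells of cage f must have product 15, leaving r5c1 = 3.
Row 5 already has 2, which forces r5c3 = 1.
3 is placed in column 1, which forces r1c1 = 2.
The two cells of cage i must have sum 5; hence r1c2 = 3.
Cage c has sum 8, leaving r2c2 = 1.
Column 3 now contains 1, which forces r2c3 = 2.
Cage c has sum 8; hence r3c2 = 2.
Cage c needs sum 8, leaving r3c3 = 3.
The full grid is 2 3 5 4 1 / 4 1 2 5 3 / 5 2 3 1 4 / 1 5 4 3 2 / 3 4 1 2 5.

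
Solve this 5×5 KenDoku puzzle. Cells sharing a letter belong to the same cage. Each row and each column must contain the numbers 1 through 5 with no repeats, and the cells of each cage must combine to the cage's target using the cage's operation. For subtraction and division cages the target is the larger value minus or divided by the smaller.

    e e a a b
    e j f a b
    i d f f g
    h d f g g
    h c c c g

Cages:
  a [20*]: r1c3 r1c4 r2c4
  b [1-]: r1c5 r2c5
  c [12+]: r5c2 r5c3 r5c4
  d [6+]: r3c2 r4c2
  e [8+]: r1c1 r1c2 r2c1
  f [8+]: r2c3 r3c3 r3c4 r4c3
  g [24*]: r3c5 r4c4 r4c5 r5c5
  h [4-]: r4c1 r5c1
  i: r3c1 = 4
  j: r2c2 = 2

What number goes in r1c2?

Cage j is given; hence r2c2 = 2.
Cage i is a single given cell, leaving r3c1 = 4.
Row 3 needs a 5, and only r3c2 is open for it.
5 is placed in column 2, so r4c2 = 1.
Row 4 now contains 1; hence r4c1 = 5.
Cage h's pair has difference 4, which forces r5c1 = 1.
Cage e needs sum 8, so r1c1 = 2.
Cage e needs sum 8, which forces r1c2 = 3.
Column 1 now contains 1, so r2c1 = 3.
Row 2 now contains 3, leaving r2c3 = 1.
The 4 cells of cage g must have product 24; hence r3c5 = 1.
3 is placed in column 2, leaving r5c2 = 4.
Cage a needs product 20, which forces r1c4 = 1.
The 4 cells of cage f must have sum 8, leaving r3c3 = 3.
Row 3 now contains 1, which forces r3c4 = 2.
The 4 cells of cage f must have sum 8, which forces r4c3 = 2.
3 is placed in column 3, which forces r5c3 = 5.
5 is placed in row 5; hence r5c4 = 3.
Row 5 already has 3; hence r5c5 = 2.
5 is placed in column 3, which forces r1c3 = 4.
Row 1 now contains 4, leaving r1c5 = 5.
The 3 cells of cage a must have product 20, which forces r2c4 = 5.
5 is placed in column 5, leaving r2c5 = 4.
Column 4 now contains 3, so r4c4 = 4.
Cage g has product 24, leaving r4c5 = 3.
The full grid is 2 3 4 1 5 / 3 2 1 5 4 / 4 5 3 2 1 / 5 1 2 4 3 / 1 4 5 3 2.

3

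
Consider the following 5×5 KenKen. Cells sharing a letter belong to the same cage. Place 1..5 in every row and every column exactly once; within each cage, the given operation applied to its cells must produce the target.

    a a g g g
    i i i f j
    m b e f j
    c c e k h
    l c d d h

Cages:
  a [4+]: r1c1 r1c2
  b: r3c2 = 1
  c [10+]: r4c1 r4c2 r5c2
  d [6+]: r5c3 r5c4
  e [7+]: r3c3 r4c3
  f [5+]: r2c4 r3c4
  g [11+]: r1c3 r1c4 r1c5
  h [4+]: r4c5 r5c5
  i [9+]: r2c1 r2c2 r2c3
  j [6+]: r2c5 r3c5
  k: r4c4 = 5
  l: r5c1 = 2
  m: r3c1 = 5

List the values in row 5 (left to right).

M is a freebie, which forces r3c1 = 5.
B is a freebie; hence r3c2 = 1.
K is a freebie; hence r4c4 = 5.
L is a freebie, leaving r5c1 = 2.
Cage a's pair has sum 4, leaving r1c1 = 1.
1 is placed in column 2, so r1c2 = 3.
Cage d needs two cells with sum 6, so r5c3 = 5.
Cage d's pair has sum 6, leaving r5c4 = 1.
Row 5 already has 1; hence r5c5 = 3.
Cage g has sum 11, so r1c5 = 5.
Cage c needs sum 10; hence r4c1 = 4.
Cage c needs sum 10, which forces r4c2 = 2.
Row 4 now contains 4; hence r4c3 = 3.
Column 5 now contains 3; hence r4c5 = 1.
Row 5 already has 5, which forces r5c2 = 4.
Column 1 now contains 4; hence r2c1 = 3.
Column 2 already has 4, leaving r2c2 = 5.
Cage i needs sum 9, leaving r2c3 = 1.
Row 2 now contains 3, which forces r2c4 = 2.
Row 2 already has 2, which forces r2c5 = 4.
3 is placed in column 3; hence r3c3 = 4.
Column 4 already has 2; hence r3c4 = 3.
Column 5 already has 4, which forces r3c5 = 2.
Column 3 already has 4, leaving r1c3 = 2.
Column 4 already has 2, which forces r1c4 = 4.
The full grid is 1 3 2 4 5 / 3 5 1 2 4 / 5 1 4 3 2 / 4 2 3 5 1 / 2 4 5 1 3.

2 4 5 1 3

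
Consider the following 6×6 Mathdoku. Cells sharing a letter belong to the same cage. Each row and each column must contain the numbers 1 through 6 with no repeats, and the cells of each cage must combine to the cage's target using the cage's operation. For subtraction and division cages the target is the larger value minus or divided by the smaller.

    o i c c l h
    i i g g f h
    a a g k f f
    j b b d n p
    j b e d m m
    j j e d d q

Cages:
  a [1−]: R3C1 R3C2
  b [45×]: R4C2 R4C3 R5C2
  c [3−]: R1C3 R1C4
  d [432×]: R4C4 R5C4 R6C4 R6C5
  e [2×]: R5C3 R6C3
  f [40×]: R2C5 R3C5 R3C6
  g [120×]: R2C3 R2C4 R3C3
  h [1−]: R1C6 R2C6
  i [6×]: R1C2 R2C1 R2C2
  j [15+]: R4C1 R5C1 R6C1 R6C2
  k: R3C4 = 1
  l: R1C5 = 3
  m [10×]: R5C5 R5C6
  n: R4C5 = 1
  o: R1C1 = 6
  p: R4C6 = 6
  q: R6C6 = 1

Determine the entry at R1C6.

O is a freebie; hence R1C1 = 6.
Cage l is given, which forces R1C5 = 3.
K is a freebie, so R3C4 = 1.
Cage b has product 45; hence R4C2 = 5.
Cage b has product 45; hence R4C3 = 3.
Cage n is given, leaving R4C5 = 1.
Cage p is given, so R4C6 = 6.
The 3 cells of cage b must have product 45, leaving R5C2 = 3.
Cage d has product 432, which forces R6C5 = 6.
Cage q is a single given cell, which forces R6C6 = 1.
6 is placed in row 4, so R4C4 = 4.
The two cells of cage e must have product 2, so R5C3 = 1.
Cage d has product 432, so R5C4 = 6.
Cage j has sum 15; hence R6C2 = 4.
Row 6 already has 1; hence R6C3 = 2.
Cage d has product 432; hence R6C4 = 3.
Column 3 already has 2; hence R1C3 = 5.
The two cells of cage c must have difference 3, leaving R1C4 = 2.
2 is placed in row 1, leaving R1C6 = 4.
6 is placed in column 4; hence R2C4 = 5.
5 is placed in row 2, so R2C6 = 3.
Row 4 now contains 4, leaving R4C1 = 2.
Cage j has sum 15; hence R5C1 = 4.
Row 6 now contains 2; hence R6C1 = 5.
2 is placed in row 1, which forces R1C2 = 1.
3 is placed in row 2, which forces R2C1 = 1.
Cage i needs product 6, leaving R2C2 = 6.
Row 2 now contains 6, leaving R2C3 = 4.
4 is placed in row 2; hence R2C5 = 2.
5 is placed in column 1; hence R3C1 = 3.
Cage a's pair has difference 1, so R3C2 = 2.
Column 3 now contains 4, leaving R3C3 = 6.
Row 3 now contains 2, leaving R3C6 = 5.
Column 5 already has 2, so R5C5 = 5.
Column 6 now contains 5; hence R5C6 = 2.
5 is placed in row 3; hence R3C5 = 4.
Completed grid: 6 1 5 2 3 4 / 1 6 4 5 2 3 / 3 2 6 1 4 5 / 2 5 3 4 1 6 / 4 3 1 6 5 2 / 5 4 2 3 6 1.

4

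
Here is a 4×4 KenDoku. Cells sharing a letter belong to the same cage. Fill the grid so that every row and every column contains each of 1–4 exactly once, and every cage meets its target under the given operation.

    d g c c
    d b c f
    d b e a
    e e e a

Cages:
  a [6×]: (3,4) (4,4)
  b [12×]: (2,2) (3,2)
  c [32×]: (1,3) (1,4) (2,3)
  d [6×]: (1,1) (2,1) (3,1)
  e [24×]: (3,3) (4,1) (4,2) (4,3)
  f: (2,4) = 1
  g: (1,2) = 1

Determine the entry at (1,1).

G is a freebie, leaving (1,2) = 1.
Cage c needs product 32; hence (1,3) = 2.
Cage c needs product 32; hence (1,4) = 4.
Cage c has product 32, leaving (2,3) = 4.
F is a freebie; hence (2,4) = 1.
Row 1 already has 2, so (1,1) = 3.
Cage d has product 6, leaving (2,1) = 2.
Row 2 now contains 4, leaving (2,2) = 3.
Cage d needs product 6, leaving (3,1) = 1.
Cage b needs two cells with product 12, leaving (3,2) = 4.
Row 3 already has 1, so (3,3) = 3.
Row 3 already has 3, which forces (3,4) = 2.
Column 1 already has 2, which forces (4,1) = 4.
Column 2 now contains 4; hence (4,2) = 2.
Column 3 now contains 3; hence (4,3) = 1.
Column 4 already has 2, so (4,4) = 3.
Filled in: 3 1 2 4 / 2 3 4 1 / 1 4 3 2 / 4 2 1 3.

3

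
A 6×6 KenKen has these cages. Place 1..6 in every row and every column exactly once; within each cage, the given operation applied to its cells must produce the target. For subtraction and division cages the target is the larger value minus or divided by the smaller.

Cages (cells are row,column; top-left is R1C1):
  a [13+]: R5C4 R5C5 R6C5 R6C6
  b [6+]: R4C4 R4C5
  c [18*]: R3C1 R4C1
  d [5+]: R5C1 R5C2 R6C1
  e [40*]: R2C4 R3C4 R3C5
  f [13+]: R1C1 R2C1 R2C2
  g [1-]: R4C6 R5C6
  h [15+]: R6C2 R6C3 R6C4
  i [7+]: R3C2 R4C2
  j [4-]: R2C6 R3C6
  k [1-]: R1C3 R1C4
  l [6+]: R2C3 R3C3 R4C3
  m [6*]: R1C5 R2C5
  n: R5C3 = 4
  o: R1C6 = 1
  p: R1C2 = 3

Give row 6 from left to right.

2 5 6 4 1 3

P is a freebie, so R1C2 = 3.
Cage o is a single given cell, which forces R1C6 = 1.
N is a freebie, leaving R5C3 = 4.
The only place for 4 in column 1 is R1C1.
The only place for 2 in row 1 is R1C5.
The two cells of cage m must have product 6; hence R2C5 = 3.
Row 2 already has 3, so R2C1 = 5.
Cage f has sum 13, so R2C2 = 4.
Row 2 already has 4, so R2C4 = 2.
Row 2 now contains 2, which forces R2C6 = 6.
Column 6 already has 6, so R3C6 = 2.
Row 2 now contains 2, so R2C3 = 1.
Cage l has sum 6; hence R3C3 = 3.
Cage l has sum 6; hence R4C3 = 2.
Cage g needs two cells with difference 1, which forces R4C6 = 4.
Cage h has sum 15, which forces R6C4 = 4.
3 is placed in row 3; hence R3C1 = 6.
Row 3 already has 6; hence R3C2 = 1.
4 is placed in column 4, leaving R3C4 = 5.
Cage e has product 40, so R3C5 = 4.
Cage c's pair has product 18; hence R4C1 = 3.
Column 2 already has 1, so R4C2 = 6.
Column 4 now contains 5, so R4C4 = 1.
Row 4 now contains 1, so R4C5 = 5.
Column 1 now contains 3, leaving R5C1 = 1.
Column 2 already has 1, which forces R5C2 = 2.
Column 4 already has 1, so R5C4 = 3.
Row 5 now contains 1, so R5C5 = 6.
Row 5 already has 3, which forces R5C6 = 5.
1 is placed in column 1, leaving R6C1 = 2.
Column 2 now contains 6, which forces R6C2 = 5.
Row 6 now contains 5, leaving R6C3 = 6.
Column 5 already has 6, so R6C5 = 1.
Column 6 already has 5, which forces R6C6 = 3.
6 is placed in column 3, so R1C3 = 5.
Column 4 now contains 5, so R1C4 = 6.
The full grid is 4 3 5 6 2 1 / 5 4 1 2 3 6 / 6 1 3 5 4 2 / 3 6 2 1 5 4 / 1 2 4 3 6 5 / 2 5 6 4 1 3.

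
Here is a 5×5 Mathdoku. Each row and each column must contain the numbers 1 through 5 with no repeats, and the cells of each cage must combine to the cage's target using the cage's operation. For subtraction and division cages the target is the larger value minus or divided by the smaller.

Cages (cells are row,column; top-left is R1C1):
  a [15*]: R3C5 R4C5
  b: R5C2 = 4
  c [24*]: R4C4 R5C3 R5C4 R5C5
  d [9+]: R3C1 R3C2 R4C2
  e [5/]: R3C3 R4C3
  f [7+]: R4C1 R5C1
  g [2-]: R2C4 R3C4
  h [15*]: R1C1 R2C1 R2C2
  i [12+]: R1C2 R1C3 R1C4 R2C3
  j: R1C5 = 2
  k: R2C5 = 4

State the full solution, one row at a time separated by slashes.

3 1 4 5 2 / 1 5 2 3 4 / 4 2 5 1 3 / 2 3 1 4 5 / 5 4 3 2 1

Cage j is a single given cell; hence R1C5 = 2.
K is a freebie, which forces R2C5 = 4.
Cage b is a single given cell, leaving R5C2 = 4.
The 4 cells of cage c must have product 24, leaving R4C4 = 4.
Row 1 needs a 4, and only R1C3 is open for it.
Cage i needs sum 12, leaving R2C3 = 2.
Cage c has product 24, so R5C4 = 2.
Cage f's pair has sum 7, leaving R4C1 = 2.
Row 5 already has 2, which forces R5C1 = 5.
Cage h needs product 15, which forces R2C2 = 5.
Column 2 already has 5, leaving R1C2 = 1.
The 4 cells of cage i must have sum 12, leaving R1C4 = 5.
Cage d has sum 9, which forces R3C1 = 4.
The 3 cells of cage d must have sum 9, which forces R3C2 = 2.
The 3 cells of cage d must have sum 9, which forces R4C2 = 3.
Row 4 already has 3, so R4C5 = 5.
Row 1 already has 1; hence R1C1 = 3.
The 3 cells of cage h must have product 15; hence R2C1 = 1.
1 is placed in row 2, which forces R2C4 = 3.
Cage e's pair has quotient 5; hence R3C3 = 5.
Column 4 now contains 3; hence R3C4 = 1.
Column 5 already has 5, which forces R3C5 = 3.
Row 4 already has 5, leaving R4C3 = 1.
Column 3 now contains 1, which forces R5C3 = 3.
Column 5 already has 3, so R5C5 = 1.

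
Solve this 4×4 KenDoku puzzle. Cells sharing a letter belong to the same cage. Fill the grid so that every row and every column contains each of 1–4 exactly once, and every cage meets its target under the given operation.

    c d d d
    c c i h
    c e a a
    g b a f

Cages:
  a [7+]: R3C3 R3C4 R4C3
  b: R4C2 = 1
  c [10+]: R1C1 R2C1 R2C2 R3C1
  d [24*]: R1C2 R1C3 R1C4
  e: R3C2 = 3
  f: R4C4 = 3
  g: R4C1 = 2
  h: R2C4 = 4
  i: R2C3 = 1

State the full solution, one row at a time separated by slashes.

1 4 3 2 / 3 2 1 4 / 4 3 2 1 / 2 1 4 3

I is a freebie, so R2C3 = 1.
Cage h is a single given cell, which forces R2C4 = 4.
Cage e is given, which forces R3C2 = 3.
Cage g is a single given cell; hence R4C1 = 2.
Cage b is a single given cell, so R4C2 = 1.
Cage f is given, so R4C4 = 3.
The 3 cells of cage d must have product 24; hence R1C2 = 4.
Cage d has product 24, so R1C3 = 3.
Column 4 already has 3, so R1C4 = 2.
2 is placed in column 1; hence R2C1 = 3.
3 is placed in column 2, leaving R2C2 = 2.
Cage a has sum 7, which forces R3C3 = 2.
Cage a needs sum 7, leaving R3C4 = 1.
Row 4 now contains 3, leaving R4C3 = 4.
Row 1 now contains 4, which forces R1C1 = 1.
Row 3 now contains 1; hence R3C1 = 4.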